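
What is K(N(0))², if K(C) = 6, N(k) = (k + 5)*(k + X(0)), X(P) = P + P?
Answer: 36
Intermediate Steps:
X(P) = 2*P
N(k) = k*(5 + k) (N(k) = (k + 5)*(k + 2*0) = (5 + k)*(k + 0) = (5 + k)*k = k*(5 + k))
K(N(0))² = 6² = 36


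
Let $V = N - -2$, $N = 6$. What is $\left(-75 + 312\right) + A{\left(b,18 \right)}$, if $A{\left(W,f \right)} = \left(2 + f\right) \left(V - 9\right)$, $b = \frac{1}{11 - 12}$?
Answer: $217$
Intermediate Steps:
$b = -1$ ($b = \frac{1}{-1} = -1$)
$V = 8$ ($V = 6 - -2 = 6 + 2 = 8$)
$A{\left(W,f \right)} = -2 - f$ ($A{\left(W,f \right)} = \left(2 + f\right) \left(8 - 9\right) = \left(2 + f\right) \left(-1\right) = -2 - f$)
$\left(-75 + 312\right) + A{\left(b,18 \right)} = \left(-75 + 312\right) - 20 = 237 - 20 = 217$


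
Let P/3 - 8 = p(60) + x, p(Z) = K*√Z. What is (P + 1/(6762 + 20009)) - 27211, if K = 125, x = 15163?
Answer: 489962843/26771 + 750*√15 ≈ 21207.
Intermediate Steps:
p(Z) = 125*√Z
P = 45513 + 750*√15 (P = 24 + 3*(125*√60 + 15163) = 24 + 3*(125*(2*√15) + 15163) = 24 + 3*(250*√15 + 15163) = 24 + 3*(15163 + 250*√15) = 24 + (45489 + 750*√15) = 45513 + 750*√15 ≈ 48418.)
(P + 1/(6762 + 20009)) - 27211 = ((45513 + 750*√15) + 1/(6762 + 20009)) - 27211 = ((45513 + 750*√15) + 1/26771) - 27211 = (1218428524/26771 + 750*√15) - 27211 = 489962843/26771 + 750*√15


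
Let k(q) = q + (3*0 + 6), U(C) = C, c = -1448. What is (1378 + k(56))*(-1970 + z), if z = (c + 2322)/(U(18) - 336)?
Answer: -150560160/53 ≈ -2.8408e+6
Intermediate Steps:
k(q) = 6 + q (k(q) = q + (0 + 6) = q + 6 = 6 + q)
z = -437/159 (z = (-1448 + 2322)/(18 - 336) = 874/(-318) = 874*(-1/318) = -437/159 ≈ -2.7484)
(1378 + k(56))*(-1970 + z) = (1378 + (6 + 56))*(-1970 - 437/159) = (1378 + 62)*(-313667/159) = 1440*(-313667/159) = -150560160/53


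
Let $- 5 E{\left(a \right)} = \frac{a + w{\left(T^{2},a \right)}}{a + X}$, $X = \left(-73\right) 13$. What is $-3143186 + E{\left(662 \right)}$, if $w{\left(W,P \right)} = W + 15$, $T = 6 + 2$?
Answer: $- \frac{4510471169}{1435} \approx -3.1432 \cdot 10^{6}$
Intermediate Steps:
$X = -949$
$T = 8$
$w{\left(W,P \right)} = 15 + W$
$E{\left(a \right)} = - \frac{79 + a}{5 \left(-949 + a\right)}$ ($E{\left(a \right)} = - \frac{\left(a + \left(15 + 8^{2}\right)\right) \frac{1}{a - 949}}{5} = - \frac{\left(a + \left(15 + 64\right)\right) \frac{1}{-949 + a}}{5} = - \frac{\left(a + 79\right) \frac{1}{-949 + a}}{5} = - \frac{\left(79 + a\right) \frac{1}{-949 + a}}{5} = - \frac{\frac{1}{-949 + a} \left(79 + a\right)}{5} = - \frac{79 + a}{5 \left(-949 + a\right)}$)
$-3143186 + E{\left(662 \right)} = -3143186 + \frac{-79 - 662}{5 \left(-949 + 662\right)} = -3143186 + \frac{-79 - 662}{5 \left(-287\right)} = -3143186 + \frac{1}{5} \left(- \frac{1}{287}\right) \left(-741\right) = -3143186 + \frac{741}{1435} = - \frac{4510471169}{1435}$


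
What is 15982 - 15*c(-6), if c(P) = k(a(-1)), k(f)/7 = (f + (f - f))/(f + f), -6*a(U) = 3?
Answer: 31859/2 ≈ 15930.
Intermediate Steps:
a(U) = -½ (a(U) = -⅙*3 = -½)
k(f) = 7/2 (k(f) = 7*((f + (f - f))/(f + f)) = 7*((f + 0)/((2*f))) = 7*(f*(1/(2*f))) = 7*(½) = 7/2)
c(P) = 7/2
15982 - 15*c(-6) = 15982 - 15*7/2 = 15982 - 1*105/2 = 15982 - 105/2 = 31859/2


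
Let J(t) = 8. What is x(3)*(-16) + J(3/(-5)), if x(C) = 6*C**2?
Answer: -856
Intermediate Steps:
x(3)*(-16) + J(3/(-5)) = (6*3**2)*(-16) + 8 = (6*9)*(-16) + 8 = 54*(-16) + 8 = -864 + 8 = -856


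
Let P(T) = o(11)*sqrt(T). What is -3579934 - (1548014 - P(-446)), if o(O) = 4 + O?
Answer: -5127948 + 15*I*sqrt(446) ≈ -5.128e+6 + 316.78*I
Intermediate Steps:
P(T) = 15*sqrt(T) (P(T) = (4 + 11)*sqrt(T) = 15*sqrt(T))
-3579934 - (1548014 - P(-446)) = -3579934 - (1548014 - 15*sqrt(-446)) = -3579934 - (1548014 - 15*I*sqrt(446)) = -3579934 + (-1548014 + 15*I*sqrt(446)) = -5127948 + 15*I*sqrt(446)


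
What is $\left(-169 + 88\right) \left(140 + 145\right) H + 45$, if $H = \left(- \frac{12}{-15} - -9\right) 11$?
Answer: $-2488518$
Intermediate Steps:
$H = \frac{539}{5}$ ($H = \left(\left(-12\right) \left(- \frac{1}{15}\right) + 9\right) 11 = \left(\frac{4}{5} + 9\right) 11 = \frac{49}{5} \cdot 11 = \frac{539}{5} \approx 107.8$)
$\left(-169 + 88\right) \left(140 + 145\right) H + 45 = \left(-169 + 88\right) \left(140 + 145\right) \frac{539}{5} + 45 = \left(-81\right) 285 \cdot \frac{539}{5} + 45 = \left(-23085\right) \frac{539}{5} + 45 = -2488563 + 45 = -2488518$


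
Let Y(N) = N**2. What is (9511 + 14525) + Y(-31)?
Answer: 24997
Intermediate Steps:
(9511 + 14525) + Y(-31) = (9511 + 14525) + (-31)**2 = 24036 + 961 = 24997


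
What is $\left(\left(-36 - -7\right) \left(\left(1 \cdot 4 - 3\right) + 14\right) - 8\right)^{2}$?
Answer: $196249$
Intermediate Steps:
$\left(\left(-36 - -7\right) \left(\left(1 \cdot 4 - 3\right) + 14\right) - 8\right)^{2} = \left(\left(-36 + 7\right) \left(\left(4 - 3\right) + 14\right) - 8\right)^{2} = \left(- 29 \left(1 + 14\right) - 8\right)^{2} = \left(\left(-29\right) 15 - 8\right)^{2} = \left(-435 - 8\right)^{2} = \left(-443\right)^{2} = 196249$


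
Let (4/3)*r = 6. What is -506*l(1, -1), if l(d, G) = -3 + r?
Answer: -759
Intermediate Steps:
r = 9/2 (r = (¾)*6 = 9/2 ≈ 4.5000)
l(d, G) = 3/2 (l(d, G) = -3 + 9/2 = 3/2)
-506*l(1, -1) = -506*3/2 = -759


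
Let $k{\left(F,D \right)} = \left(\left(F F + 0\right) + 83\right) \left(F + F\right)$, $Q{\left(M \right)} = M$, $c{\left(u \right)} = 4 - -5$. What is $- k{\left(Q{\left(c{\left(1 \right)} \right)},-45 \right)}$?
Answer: $-2952$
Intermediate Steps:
$c{\left(u \right)} = 9$ ($c{\left(u \right)} = 4 + 5 = 9$)
$k{\left(F,D \right)} = 2 F \left(83 + F^{2}\right)$ ($k{\left(F,D \right)} = \left(\left(F^{2} + 0\right) + 83\right) 2 F = \left(F^{2} + 83\right) 2 F = \left(83 + F^{2}\right) 2 F = 2 F \left(83 + F^{2}\right)$)
$- k{\left(Q{\left(c{\left(1 \right)} \right)},-45 \right)} = - 2 \cdot 9 \left(83 + 9^{2}\right) = - 2 \cdot 9 \left(83 + 81\right) = - 2 \cdot 9 \cdot 164 = \left(-1\right) 2952 = -2952$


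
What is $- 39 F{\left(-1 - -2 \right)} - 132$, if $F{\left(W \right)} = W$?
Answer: $-171$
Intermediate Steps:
$- 39 F{\left(-1 - -2 \right)} - 132 = - 39 \left(-1 - -2\right) - 132 = - 39 \left(-1 + 2\right) - 132 = \left(-39\right) 1 - 132 = -39 - 132 = -171$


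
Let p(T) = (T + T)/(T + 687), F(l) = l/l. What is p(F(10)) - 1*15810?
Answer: -5438639/344 ≈ -15810.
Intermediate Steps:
F(l) = 1
p(T) = 2*T/(687 + T) (p(T) = (2*T)/(687 + T) = 2*T/(687 + T))
p(F(10)) - 1*15810 = 2*1/(687 + 1) - 1*15810 = 2*1/688 - 15810 = 2*1*(1/688) - 15810 = 1/344 - 15810 = -5438639/344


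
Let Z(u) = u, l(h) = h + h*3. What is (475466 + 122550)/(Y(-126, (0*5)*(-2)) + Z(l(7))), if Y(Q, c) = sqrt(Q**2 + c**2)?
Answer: 299008/77 ≈ 3883.2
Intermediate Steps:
l(h) = 4*h (l(h) = h + 3*h = 4*h)
(475466 + 122550)/(Y(-126, (0*5)*(-2)) + Z(l(7))) = (475466 + 122550)/(sqrt((-126)**2 + ((0*5)*(-2))**2) + 4*7) = 598016/(sqrt(15876 + (0*(-2))**2) + 28) = 598016/(sqrt(15876 + 0**2) + 28) = 598016/(sqrt(15876 + 0) + 28) = 598016/(sqrt(15876) + 28) = 598016/(126 + 28) = 598016/154 = 598016*(1/154) = 299008/77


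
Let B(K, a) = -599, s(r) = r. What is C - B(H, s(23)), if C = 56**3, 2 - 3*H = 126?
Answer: 176215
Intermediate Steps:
H = -124/3 (H = 2/3 - 1/3*126 = 2/3 - 42 = -124/3 ≈ -41.333)
C = 175616
C - B(H, s(23)) = 175616 - 1*(-599) = 175616 + 599 = 176215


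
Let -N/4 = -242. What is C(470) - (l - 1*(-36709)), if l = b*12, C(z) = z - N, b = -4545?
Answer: 17333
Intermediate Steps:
N = 968 (N = -4*(-242) = 968)
C(z) = -968 + z (C(z) = z - 1*968 = z - 968 = -968 + z)
l = -54540 (l = -4545*12 = -54540)
C(470) - (l - 1*(-36709)) = (-968 + 470) - (-54540 - 1*(-36709)) = -498 - (-54540 + 36709) = -498 - 1*(-17831) = -498 + 17831 = 17333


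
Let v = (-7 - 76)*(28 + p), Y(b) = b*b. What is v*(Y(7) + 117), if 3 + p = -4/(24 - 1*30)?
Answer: -1060906/3 ≈ -3.5364e+5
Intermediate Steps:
Y(b) = b²
p = -7/3 (p = -3 - 4/(24 - 1*30) = -3 - 4/(24 - 30) = -3 - 4/(-6) = -3 - 4*(-⅙) = -3 + ⅔ = -7/3 ≈ -2.3333)
v = -6391/3 (v = (-7 - 76)*(28 - 7/3) = -83*77/3 = -6391/3 ≈ -2130.3)
v*(Y(7) + 117) = -6391*(7² + 117)/3 = -6391*(49 + 117)/3 = -6391/3*166 = -1060906/3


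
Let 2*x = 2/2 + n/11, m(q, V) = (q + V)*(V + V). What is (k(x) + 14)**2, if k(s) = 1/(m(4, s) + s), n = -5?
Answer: 20529961/99225 ≈ 206.90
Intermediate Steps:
m(q, V) = 2*V*(V + q) (m(q, V) = (V + q)*(2*V) = 2*V*(V + q))
x = 3/11 (x = (2/2 - 5/11)/2 = (2*(1/2) - 5*1/11)/2 = (1 - 5/11)/2 = (1/2)*(6/11) = 3/11 ≈ 0.27273)
k(s) = 1/(s + 2*s*(4 + s)) (k(s) = 1/(2*s*(s + 4) + s) = 1/(2*s*(4 + s) + s) = 1/(s + 2*s*(4 + s)))
(k(x) + 14)**2 = (1/((3/11)*(9 + 2*(3/11))) + 14)**2 = (11/(3*(9 + 6/11)) + 14)**2 = (11/(3*(105/11)) + 14)**2 = ((11/3)*(11/105) + 14)**2 = (121/315 + 14)**2 = (4531/315)**2 = 20529961/99225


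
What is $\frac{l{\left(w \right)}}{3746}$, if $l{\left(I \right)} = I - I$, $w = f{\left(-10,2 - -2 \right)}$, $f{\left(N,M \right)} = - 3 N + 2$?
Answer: $0$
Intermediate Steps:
$f{\left(N,M \right)} = 2 - 3 N$
$w = 32$ ($w = 2 - -30 = 2 + 30 = 32$)
$l{\left(I \right)} = 0$
$\frac{l{\left(w \right)}}{3746} = \frac{0}{3746} = 0 \cdot \frac{1}{3746} = 0$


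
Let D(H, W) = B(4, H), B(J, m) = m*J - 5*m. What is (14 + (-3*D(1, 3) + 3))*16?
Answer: 320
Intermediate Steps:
B(J, m) = -5*m + J*m (B(J, m) = J*m - 5*m = -5*m + J*m)
D(H, W) = -H (D(H, W) = H*(-5 + 4) = H*(-1) = -H)
(14 + (-3*D(1, 3) + 3))*16 = (14 + (-(-3) + 3))*16 = (14 + (-3*(-1) + 3))*16 = (14 + (3 + 3))*16 = (14 + 6)*16 = 20*16 = 320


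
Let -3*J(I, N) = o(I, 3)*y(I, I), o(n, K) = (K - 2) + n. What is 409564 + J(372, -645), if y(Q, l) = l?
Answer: 363312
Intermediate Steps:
o(n, K) = -2 + K + n (o(n, K) = (-2 + K) + n = -2 + K + n)
J(I, N) = -I*(1 + I)/3 (J(I, N) = -(-2 + 3 + I)*I/3 = -(1 + I)*I/3 = -I*(1 + I)/3)
409564 + J(372, -645) = 409564 - ⅓*372*(1 + 372) = 409564 - ⅓*372*373 = 409564 - 46252 = 363312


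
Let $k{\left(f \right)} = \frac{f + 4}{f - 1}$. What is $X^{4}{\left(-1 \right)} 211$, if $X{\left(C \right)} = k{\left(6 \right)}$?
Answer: $3376$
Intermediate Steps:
$k{\left(f \right)} = \frac{4 + f}{-1 + f}$
$X{\left(C \right)} = 2$ ($X{\left(C \right)} = \frac{4 + 6}{-1 + 6} = \frac{1}{5} \cdot 10 = 2$)
$X^{4}{\left(-1 \right)} 211 = 2^{4} \cdot 211 = 16 \cdot 211 = 3376$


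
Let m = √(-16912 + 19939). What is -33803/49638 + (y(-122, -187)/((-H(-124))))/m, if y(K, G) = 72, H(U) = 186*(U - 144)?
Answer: -33803/49638 + √3027/2095693 ≈ -0.68096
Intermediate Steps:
H(U) = -26784 + 186*U (H(U) = 186*(-144 + U) = -26784 + 186*U)
m = √3027 ≈ 55.018
-33803/49638 + (y(-122, -187)/((-H(-124))))/m = -33803/49638 + (72/((-(-26784 + 186*(-124)))))/(√3027) = -33803*1/49638 + (72/((-(-26784 - 23064))))*(√3027/3027) = -33803/49638 + (72/((-1*(-49848))))*(√3027/3027) = -33803/49638 + (72/49848)*(√3027/3027) = -33803/49638 + (72*(1/49848))*(√3027/3027) = -33803/49638 + 3*(√3027/3027)/2077 = -33803/49638 + √3027/2095693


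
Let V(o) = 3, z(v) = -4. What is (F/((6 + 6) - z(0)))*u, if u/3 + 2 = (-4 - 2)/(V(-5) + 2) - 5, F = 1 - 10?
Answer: 1107/80 ≈ 13.837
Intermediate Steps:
F = -9
u = -123/5 (u = -6 + 3*((-4 - 2)/(3 + 2) - 5) = -6 + 3*(-6/5 - 5) = -6 + 3*(-31/5) = -6 - 93/5 = -123/5 ≈ -24.600)
(F/((6 + 6) - z(0)))*u = -9/((6 + 6) - 1*(-4))*(-123/5) = -9/(12 + 4)*(-123/5) = -9/16*(-123/5) = 1107/80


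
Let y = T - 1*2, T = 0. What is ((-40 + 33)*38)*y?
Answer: 532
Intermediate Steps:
y = -2 (y = 0 - 1*2 = 0 - 2 = -2)
((-40 + 33)*38)*y = ((-40 + 33)*38)*(-2) = -7*38*(-2) = -266*(-2) = 532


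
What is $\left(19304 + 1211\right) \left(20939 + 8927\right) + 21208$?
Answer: $612722198$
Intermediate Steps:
$\left(19304 + 1211\right) \left(20939 + 8927\right) + 21208 = 20515 \cdot 29866 + 21208 = 612700990 + 21208 = 612722198$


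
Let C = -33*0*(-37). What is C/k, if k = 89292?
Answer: 0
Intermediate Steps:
C = 0 (C = 0*(-37) = 0)
C/k = 0/89292 = 0*(1/89292) = 0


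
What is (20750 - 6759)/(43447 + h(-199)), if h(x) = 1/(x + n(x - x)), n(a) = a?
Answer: 2784209/8645952 ≈ 0.32202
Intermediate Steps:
h(x) = 1/x (h(x) = 1/(x + (x - x)) = 1/(x + 0) = 1/x)
(20750 - 6759)/(43447 + h(-199)) = (20750 - 6759)/(43447 + 1/(-199)) = 13991/(43447 - 1/199) = 13991/(8645952/199) = 13991*(199/8645952) = 2784209/8645952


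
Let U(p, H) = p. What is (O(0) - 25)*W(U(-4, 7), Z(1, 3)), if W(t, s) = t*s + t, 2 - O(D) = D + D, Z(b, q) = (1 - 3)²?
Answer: 460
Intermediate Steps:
Z(b, q) = 4 (Z(b, q) = (-2)² = 4)
O(D) = 2 - 2*D (O(D) = 2 - (D + D) = 2 - 2*D)
W(t, s) = t + s*t (W(t, s) = s*t + t = t + s*t)
(O(0) - 25)*W(U(-4, 7), Z(1, 3)) = ((2 - 2*0) - 25)*(-4*(1 + 4)) = ((2 + 0) - 25)*(-4*5) = (2 - 25)*(-20) = -23*(-20) = 460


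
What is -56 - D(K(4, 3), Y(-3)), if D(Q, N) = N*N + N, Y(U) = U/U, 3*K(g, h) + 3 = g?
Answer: -58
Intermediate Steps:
K(g, h) = -1 + g/3
Y(U) = 1
D(Q, N) = N + N² (D(Q, N) = N² + N = N + N²)
-56 - D(K(4, 3), Y(-3)) = -56 - (1 + 1) = -56 - 2 = -58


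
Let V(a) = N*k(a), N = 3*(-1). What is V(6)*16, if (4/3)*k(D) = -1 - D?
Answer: 252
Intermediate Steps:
N = -3
k(D) = -¾ - 3*D/4 (k(D) = 3*(-1 - D)/4 = -¾ - 3*D/4)
V(a) = 9/4 + 9*a/4 (V(a) = -3*(-¾ - 3*a/4) = 9/4 + 9*a/4)
V(6)*16 = (9/4 + (9/4)*6)*16 = (9/4 + 27/2)*16 = (63/4)*16 = 252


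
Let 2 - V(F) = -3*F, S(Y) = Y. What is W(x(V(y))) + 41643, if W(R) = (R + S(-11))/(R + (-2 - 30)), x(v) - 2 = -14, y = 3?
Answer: 1832315/44 ≈ 41644.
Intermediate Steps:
V(F) = 2 + 3*F (V(F) = 2 - (-3)*F = 2 + 3*F)
x(v) = -12 (x(v) = 2 - 14 = -12)
W(R) = (-11 + R)/(-32 + R) (W(R) = (R - 11)/(R + (-2 - 30)) = (-11 + R)/(R - 32) = (-11 + R)/(-32 + R))
W(x(V(y))) + 41643 = (-11 - 12)/(-32 - 12) + 41643 = -23/(-44) + 41643 = -1/44*(-23) + 41643 = 23/44 + 41643 = 1832315/44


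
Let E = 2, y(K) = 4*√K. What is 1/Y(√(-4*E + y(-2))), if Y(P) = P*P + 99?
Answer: 91/8313 - 4*I*√2/8313 ≈ 0.010947 - 0.00068048*I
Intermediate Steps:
Y(P) = 99 + P² (Y(P) = P² + 99 = 99 + P²)
1/Y(√(-4*E + y(-2))) = 1/(99 + (√(-4*2 + 4*√(-2)))²) = 1/(99 + (√(-8 + 4*(I*√2)))²) = 1/(99 + (√(-8 + 4*I*√2))²) = 1/(99 + (-8 + 4*I*√2)) = 1/(91 + 4*I*√2)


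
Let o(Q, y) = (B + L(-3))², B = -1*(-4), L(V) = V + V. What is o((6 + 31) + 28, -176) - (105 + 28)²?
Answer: -17685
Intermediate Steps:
L(V) = 2*V
B = 4
o(Q, y) = 4 (o(Q, y) = (4 + 2*(-3))² = (4 - 6)² = (-2)² = 4)
o((6 + 31) + 28, -176) - (105 + 28)² = 4 - (105 + 28)² = 4 - 1*133² = 4 - 1*17689 = 4 - 17689 = -17685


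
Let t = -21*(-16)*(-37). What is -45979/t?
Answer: 45979/12432 ≈ 3.6984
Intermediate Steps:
t = -12432 (t = 336*(-37) = -12432)
-45979/t = -45979/(-12432) = -45979*(-1/12432) = 45979/12432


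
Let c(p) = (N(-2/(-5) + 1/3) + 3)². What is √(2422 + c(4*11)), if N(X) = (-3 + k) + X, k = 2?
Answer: √546631/15 ≈ 49.290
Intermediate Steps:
N(X) = -1 + X (N(X) = (-3 + 2) + X = -1 + X)
c(p) = 1681/225 (c(p) = ((-1 + (-2/(-5) + 1/3)) + 3)² = ((-1 + (-2*(-⅕) + 1*(⅓))) + 3)² = ((-1 + (⅖ + ⅓)) + 3)² = ((-1 + 11/15) + 3)² = (-4/15 + 3)² = (41/15)² = 1681/225)
√(2422 + c(4*11)) = √(2422 + 1681/225) = √(546631/225) = √546631/15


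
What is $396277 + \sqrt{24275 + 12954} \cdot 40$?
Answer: $396277 + 40 \sqrt{37229} \approx 4.04 \cdot 10^{5}$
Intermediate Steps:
$396277 + \sqrt{24275 + 12954} \cdot 40 = 396277 + \sqrt{37229} \cdot 40 = 396277 + 40 \sqrt{37229}$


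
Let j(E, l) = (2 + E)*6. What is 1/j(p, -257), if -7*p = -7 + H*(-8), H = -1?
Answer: 7/78 ≈ 0.089744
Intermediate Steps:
p = -1/7 (p = -(-7 - 1*(-8))/7 = -(-7 + 8)/7 = -1/7*1 = -1/7 ≈ -0.14286)
j(E, l) = 12 + 6*E
1/j(p, -257) = 1/(12 + 6*(-1/7)) = 1/(12 - 6/7) = 1/(78/7) = 7/78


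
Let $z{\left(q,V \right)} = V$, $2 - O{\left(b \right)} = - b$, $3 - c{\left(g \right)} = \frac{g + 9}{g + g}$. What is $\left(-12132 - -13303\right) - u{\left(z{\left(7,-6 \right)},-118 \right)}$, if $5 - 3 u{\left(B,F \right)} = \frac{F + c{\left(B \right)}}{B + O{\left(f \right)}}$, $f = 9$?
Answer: $\frac{69701}{60} \approx 1161.7$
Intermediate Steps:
$c{\left(g \right)} = 3 - \frac{9 + g}{2 g}$ ($c{\left(g \right)} = 3 - \frac{g + 9}{g + g} = 3 - \frac{9 + g}{2 g}$)
$O{\left(b \right)} = 2 + b$ ($O{\left(b \right)} = 2 - - b = 2 + b$)
$u{\left(B,F \right)} = \frac{5}{3} - \frac{F + \frac{-9 + 5 B}{2 B}}{3 \left(11 + B\right)}$ ($u{\left(B,F \right)} = \frac{5}{3} - \frac{\left(F + \frac{-9 + 5 B}{2 B}\right) \frac{1}{B + \left(2 + 9\right)}}{3} = \frac{5}{3} - \frac{\left(F + \frac{-9 + 5 B}{2 B}\right) \frac{1}{B + 11}}{3} = \frac{5}{3} - \frac{\left(F + \frac{-9 + 5 B}{2 B}\right) \frac{1}{11 + B}}{3} = \frac{5}{3} - \frac{\frac{1}{11 + B} \left(F + \frac{-9 + 5 B}{2 B}\right)}{3} = \frac{5}{3} - \frac{F + \frac{-9 + 5 B}{2 B}}{3 \left(11 + B\right)}$)
$\left(-12132 - -13303\right) - u{\left(z{\left(7,-6 \right)},-118 \right)} = \left(-12132 - -13303\right) - \frac{9 - -30 + 2 \left(-6\right) \left(55 - -118 + 5 \left(-6\right)\right)}{6 \left(-6\right) \left(11 - 6\right)} = \left(-12132 + 13303\right) - \frac{1}{6} \left(- \frac{1}{6}\right) \frac{1}{5} \left(9 + 30 + 2 \left(-6\right) \left(55 + 118 - 30\right)\right) = 1171 - \frac{1}{6} \left(- \frac{1}{6}\right) \frac{1}{5} \left(9 + 30 + 2 \left(-6\right) 143\right) = 1171 - \frac{1}{6} \left(- \frac{1}{6}\right) \frac{1}{5} \left(9 + 30 - 1716\right) = 1171 - \frac{1}{6} \left(- \frac{1}{6}\right) \frac{1}{5} \left(-1677\right) = 1171 - \frac{559}{60} = \frac{69701}{60}$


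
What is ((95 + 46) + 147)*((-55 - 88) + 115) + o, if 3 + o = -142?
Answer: -8209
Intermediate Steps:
o = -145 (o = -3 - 142 = -145)
((95 + 46) + 147)*((-55 - 88) + 115) + o = ((95 + 46) + 147)*((-55 - 88) + 115) - 145 = (141 + 147)*(-143 + 115) - 145 = 288*(-28) - 145 = -8064 - 145 = -8209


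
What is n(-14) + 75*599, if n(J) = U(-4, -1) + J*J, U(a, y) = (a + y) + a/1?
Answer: 45112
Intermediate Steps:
U(a, y) = y + 2*a (U(a, y) = (a + y) + a*1 = (a + y) + a = y + 2*a)
n(J) = -9 + J**2 (n(J) = (-1 + 2*(-4)) + J*J = (-1 - 8) + J**2 = -9 + J**2)
n(-14) + 75*599 = (-9 + (-14)**2) + 75*599 = (-9 + 196) + 44925 = 187 + 44925 = 45112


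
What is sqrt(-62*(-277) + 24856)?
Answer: 3*sqrt(4670) ≈ 205.01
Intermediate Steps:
sqrt(-62*(-277) + 24856) = sqrt(17174 + 24856) = sqrt(42030) = 3*sqrt(4670)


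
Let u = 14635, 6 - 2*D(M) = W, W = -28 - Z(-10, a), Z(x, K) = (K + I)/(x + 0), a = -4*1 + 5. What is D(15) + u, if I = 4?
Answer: 58607/4 ≈ 14652.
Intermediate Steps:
a = 1 (a = -4 + 5 = 1)
Z(x, K) = (4 + K)/x (Z(x, K) = (K + 4)/(x + 0) = (4 + K)/x)
W = -55/2 (W = -28 - (4 + 1)/(-10) = -28 - (-1)*5/10 = -28 - 1*(-½) = -28 + ½ = -55/2 ≈ -27.500)
D(M) = 67/4 (D(M) = 3 - ½*(-55/2) = 3 + 55/4 = 67/4)
D(15) + u = 67/4 + 14635 = 58607/4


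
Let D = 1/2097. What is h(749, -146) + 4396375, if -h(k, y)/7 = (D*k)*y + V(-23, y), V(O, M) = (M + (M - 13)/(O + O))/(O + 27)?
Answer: 1696569599155/385848 ≈ 4.3970e+6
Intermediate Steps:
V(O, M) = (M + (-13 + M)/(2*O))/(27 + O) (V(O, M) = (M + (-13 + M)/((2*O)))/(27 + O) = (M + (-13 + M)*(1/(2*O)))/(27 + O) = (M + (-13 + M)/(2*O))/(27 + O))
D = 1/2097 ≈ 0.00047687
h(k, y) = -91/184 - 315*y/184 - 7*k*y/2097 (h(k, y) = -7*((k/2097)*y + (½)*(-13 + y + 2*y*(-23))/(-23*(27 - 23))) = -7*(k*y/2097 + (½)*(-1/23)*(-13 + y - 46*y)/4) = -7*(k*y/2097 + (½)*(-1/23)*(¼)*(-13 - 45*y)) = -7*(k*y/2097 + (13/184 + 45*y/184)) = -7*(13/184 + 45*y/184 + k*y/2097) = -91/184 - 315*y/184 - 7*k*y/2097)
h(749, -146) + 4396375 = (-91/184 - 315/184*(-146) - 7/2097*749*(-146)) + 4396375 = (-91/184 + 22995/92 + 765478/2097) + 4396375 = 237098155/385848 + 4396375 = 1696569599155/385848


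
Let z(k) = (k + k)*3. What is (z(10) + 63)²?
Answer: 15129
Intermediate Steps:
z(k) = 6*k (z(k) = (2*k)*3 = 6*k)
(z(10) + 63)² = (6*10 + 63)² = (60 + 63)² = 123² = 15129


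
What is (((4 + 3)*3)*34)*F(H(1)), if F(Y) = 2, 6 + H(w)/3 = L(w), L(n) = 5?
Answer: 1428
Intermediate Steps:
H(w) = -3 (H(w) = -18 + 3*5 = -18 + 15 = -3)
(((4 + 3)*3)*34)*F(H(1)) = (((4 + 3)*3)*34)*2 = ((7*3)*34)*2 = (21*34)*2 = 714*2 = 1428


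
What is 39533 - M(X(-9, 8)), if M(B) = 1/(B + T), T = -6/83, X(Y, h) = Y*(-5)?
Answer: 147418474/3729 ≈ 39533.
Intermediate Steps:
X(Y, h) = -5*Y
T = -6/83 (T = -6*1/83 = -6/83 ≈ -0.072289)
M(B) = 1/(-6/83 + B) (M(B) = 1/(B - 6/83) = 1/(-6/83 + B))
39533 - M(X(-9, 8)) = 39533 - 83/(-6 + 83*(-5*(-9))) = 39533 - 83/(-6 + 83*45) = 39533 - 83/(-6 + 3735) = 39533 - 83/3729 = 147418474/3729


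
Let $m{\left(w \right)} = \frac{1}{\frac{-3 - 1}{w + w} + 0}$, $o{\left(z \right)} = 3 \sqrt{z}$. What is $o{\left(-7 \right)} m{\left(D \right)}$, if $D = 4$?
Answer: $- 6 i \sqrt{7} \approx - 15.875 i$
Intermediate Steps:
$m{\left(w \right)} = - \frac{w}{2}$ ($m{\left(w \right)} = \frac{1}{- \frac{4}{2 w} + 0} = \frac{1}{- 4 \frac{1}{2 w} + 0} = \frac{1}{- \frac{2}{w} + 0} = \frac{1}{\left(-2\right) \frac{1}{w}} = - \frac{w}{2}$)
$o{\left(-7 \right)} m{\left(D \right)} = 3 \sqrt{-7} \left(\left(- \frac{1}{2}\right) 4\right) = 3 i \sqrt{7} \left(-2\right) = - 6 i \sqrt{7}$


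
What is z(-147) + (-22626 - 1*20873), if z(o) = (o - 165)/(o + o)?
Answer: -2131399/49 ≈ -43498.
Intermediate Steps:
z(o) = (-165 + o)/(2*o) (z(o) = (-165 + o)/((2*o)) = (-165 + o)*(1/(2*o)) = (-165 + o)/(2*o))
z(-147) + (-22626 - 1*20873) = (½)*(-165 - 147)/(-147) + (-22626 - 1*20873) = (½)*(-1/147)*(-312) + (-22626 - 20873) = 52/49 - 43499 = -2131399/49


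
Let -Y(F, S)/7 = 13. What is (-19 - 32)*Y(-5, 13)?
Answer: 4641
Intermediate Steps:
Y(F, S) = -91 (Y(F, S) = -7*13 = -91)
(-19 - 32)*Y(-5, 13) = (-19 - 32)*(-91) = -51*(-91) = 4641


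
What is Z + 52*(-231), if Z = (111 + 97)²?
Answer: 31252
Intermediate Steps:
Z = 43264 (Z = 208² = 43264)
Z + 52*(-231) = 43264 + 52*(-231) = 43264 - 12012 = 31252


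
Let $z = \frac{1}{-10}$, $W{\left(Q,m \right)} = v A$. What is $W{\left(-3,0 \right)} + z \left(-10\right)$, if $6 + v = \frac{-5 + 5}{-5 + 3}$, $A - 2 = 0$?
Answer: $-11$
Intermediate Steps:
$A = 2$ ($A = 2 + 0 = 2$)
$v = -6$ ($v = -6 + \frac{-5 + 5}{-5 + 3} = -6 + \frac{0}{-2} = -6 + 0 \left(- \frac{1}{2}\right) = -6 + 0 = -6$)
$W{\left(Q,m \right)} = -12$ ($W{\left(Q,m \right)} = \left(-6\right) 2 = -12$)
$z = - \frac{1}{10} \approx -0.1$
$W{\left(-3,0 \right)} + z \left(-10\right) = -12 - -1 = -12 + 1 = -11$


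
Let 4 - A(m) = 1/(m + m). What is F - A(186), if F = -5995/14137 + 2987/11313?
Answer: -82446585133/19831553244 ≈ -4.1573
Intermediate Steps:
A(m) = 4 - 1/(2*m) (A(m) = 4 - 1/(m + m) = 4 - 1/(2*m))
F = -25594216/159931881 (F = -5995*1/14137 + 2987*(1/11313) = -5995/14137 + 2987/11313 = -25594216/159931881 ≈ -0.16003)
F - A(186) = -25594216/159931881 - (4 - ½/186) = -25594216/159931881 - (4 - ½*1/186) = -25594216/159931881 - (4 - 1/372) = -25594216/159931881 - 1*1487/372 = -25594216/159931881 - 1487/372 = -82446585133/19831553244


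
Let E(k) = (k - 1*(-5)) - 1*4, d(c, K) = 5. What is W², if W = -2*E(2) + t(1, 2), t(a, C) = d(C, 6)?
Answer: 1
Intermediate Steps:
E(k) = 1 + k (E(k) = (k + 5) - 4 = (5 + k) - 4 = 1 + k)
t(a, C) = 5
W = -1 (W = -2*(1 + 2) + 5 = -2*3 + 5 = -6 + 5 = -1)
W² = (-1)² = 1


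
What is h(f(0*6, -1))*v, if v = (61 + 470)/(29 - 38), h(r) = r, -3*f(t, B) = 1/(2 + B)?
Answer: 59/3 ≈ 19.667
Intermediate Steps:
f(t, B) = -1/(3*(2 + B))
v = -59 (v = 531/(-9) = 531*(-1/9) = -59)
h(f(0*6, -1))*v = -1/(6 + 3*(-1))*(-59) = -1/(6 - 3)*(-59) = -1/3*(-59) = 59/3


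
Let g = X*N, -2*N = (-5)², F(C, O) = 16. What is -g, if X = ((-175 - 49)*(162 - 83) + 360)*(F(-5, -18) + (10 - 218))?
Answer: 41606400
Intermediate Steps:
N = -25/2 (N = -½*(-5)² = -½*25 = -25/2 ≈ -12.500)
X = 3328512 (X = ((-175 - 49)*(162 - 83) + 360)*(16 + (10 - 218)) = (-224*79 + 360)*(16 - 208) = (-17696 + 360)*(-192) = -17336*(-192) = 3328512)
g = -41606400 (g = 3328512*(-25/2) = -41606400)
-g = -1*(-41606400) = 41606400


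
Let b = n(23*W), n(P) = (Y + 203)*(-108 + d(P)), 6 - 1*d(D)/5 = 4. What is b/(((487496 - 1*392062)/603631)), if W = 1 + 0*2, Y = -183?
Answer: -591558380/47717 ≈ -12397.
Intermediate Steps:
d(D) = 10 (d(D) = 30 - 5*4 = 30 - 20 = 10)
W = 1 (W = 1 + 0 = 1)
n(P) = -1960 (n(P) = (-183 + 203)*(-108 + 10) = 20*(-98) = -1960)
b = -1960
b/(((487496 - 1*392062)/603631)) = -1960*603631/(487496 - 1*392062) = -1960*603631/(487496 - 392062) = -1960/(95434*(1/603631)) = -1960/95434/603631 = -1960*603631/95434 = -591558380/47717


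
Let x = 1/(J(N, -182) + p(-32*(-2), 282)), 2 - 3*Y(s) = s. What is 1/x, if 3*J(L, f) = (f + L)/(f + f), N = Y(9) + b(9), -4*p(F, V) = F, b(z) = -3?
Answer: -25927/1638 ≈ -15.828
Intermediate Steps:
p(F, V) = -F/4
Y(s) = ⅔ - s/3
N = -16/3 (N = (⅔ - ⅓*9) - 3 = (⅔ - 3) - 3 = -7/3 - 3 = -16/3 ≈ -5.3333)
J(L, f) = (L + f)/(6*f) (J(L, f) = ((f + L)/(f + f))/3 = ((L + f)/((2*f)))/3 = ((L + f)*(1/(2*f)))/3 = ((L + f)/(2*f))/3 = (L + f)/(6*f))
x = -1638/25927 (x = 1/((⅙)*(-16/3 - 182)/(-182) - (-8)*(-2)) = 1/((⅙)*(-1/182)*(-562/3) - ¼*64) = 1/(281/1638 - 16) = 1/(-25927/1638) = -1638/25927 ≈ -0.063177)
1/x = 1/(-1638/25927) = -25927/1638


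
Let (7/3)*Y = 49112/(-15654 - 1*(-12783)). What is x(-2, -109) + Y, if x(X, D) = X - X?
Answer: -7016/957 ≈ -7.3312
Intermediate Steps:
x(X, D) = 0
Y = -7016/957 (Y = 3*(49112/(-15654 - 1*(-12783)))/7 = 3*(49112/(-15654 + 12783))/7 = 3*(49112/(-2871))/7 = 3*(49112*(-1/2871))/7 = (3/7)*(-49112/2871) = -7016/957 ≈ -7.3312)
x(-2, -109) + Y = 0 - 7016/957 = -7016/957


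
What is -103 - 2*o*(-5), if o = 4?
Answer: -63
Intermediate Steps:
-103 - 2*o*(-5) = -103 - 2*4*(-5) = -103 - 8*(-5) = -103 - 1*(-40) = -103 + 40 = -63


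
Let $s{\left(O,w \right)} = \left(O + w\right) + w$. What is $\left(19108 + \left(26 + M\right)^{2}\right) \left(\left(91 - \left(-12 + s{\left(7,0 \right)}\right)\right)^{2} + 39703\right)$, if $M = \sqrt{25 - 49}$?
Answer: $966639440 + 5087576 i \sqrt{6} \approx 9.6664 \cdot 10^{8} + 1.2462 \cdot 10^{7} i$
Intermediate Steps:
$s{\left(O,w \right)} = O + 2 w$
$M = 2 i \sqrt{6}$ ($M = \sqrt{-24} = 2 i \sqrt{6} \approx 4.899 i$)
$\left(19108 + \left(26 + M\right)^{2}\right) \left(\left(91 - \left(-12 + s{\left(7,0 \right)}\right)\right)^{2} + 39703\right) = \left(19108 + \left(26 + 2 i \sqrt{6}\right)^{2}\right) \left(\left(91 + \left(12 - \left(7 + 2 \cdot 0\right)\right)\right)^{2} + 39703\right) = \left(19108 + \left(26 + 2 i \sqrt{6}\right)^{2}\right) \left(\left(91 + \left(12 - \left(7 + 0\right)\right)\right)^{2} + 39703\right) = \left(19108 + \left(26 + 2 i \sqrt{6}\right)^{2}\right) \left(\left(91 + \left(12 - 7\right)\right)^{2} + 39703\right) = \left(19108 + \left(26 + 2 i \sqrt{6}\right)^{2}\right) \left(\left(91 + 5\right)^{2} + 39703\right) = \left(19108 + \left(26 + 2 i \sqrt{6}\right)^{2}\right) \left(96^{2} + 39703\right) = \left(19108 + \left(26 + 2 i \sqrt{6}\right)^{2}\right) \left(9216 + 39703\right) = \left(19108 + \left(26 + 2 i \sqrt{6}\right)^{2}\right) 48919 = 934744252 + 48919 \left(26 + 2 i \sqrt{6}\right)^{2}$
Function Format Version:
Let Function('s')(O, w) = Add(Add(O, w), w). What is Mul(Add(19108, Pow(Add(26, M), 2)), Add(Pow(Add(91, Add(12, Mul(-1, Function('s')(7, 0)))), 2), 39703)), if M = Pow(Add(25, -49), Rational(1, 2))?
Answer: Add(966639440, Mul(5087576, I, Pow(6, Rational(1, 2)))) ≈ Add(9.6664e+8, Mul(1.2462e+7, I))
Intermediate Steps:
Function('s')(O, w) = Add(O, Mul(2, w))
M = Mul(2, I, Pow(6, Rational(1, 2))) (M = Pow(-24, Rational(1, 2)) = Mul(2, I, Pow(6, Rational(1, 2))) ≈ Mul(4.8990, I))
Mul(Add(19108, Pow(Add(26, M), 2)), Add(Pow(Add(91, Add(12, Mul(-1, Function('s')(7, 0)))), 2), 39703)) = Mul(Add(19108, Pow(Add(26, Mul(2, I, Pow(6, Rational(1, 2)))), 2)), Add(Pow(Add(91, Add(12, Mul(-1, Add(7, Mul(2, 0))))), 2), 39703)) = Mul(Add(19108, Pow(Add(26, Mul(2, I, Pow(6, Rational(1, 2)))), 2)), Add(Pow(Add(91, Add(12, Mul(-1, Add(7, 0)))), 2), 39703)) = Mul(Add(19108, Pow(Add(26, Mul(2, I, Pow(6, Rational(1, 2)))), 2)), Add(Pow(Add(91, Add(12, Mul(-1, 7))), 2), 39703)) = Mul(Add(19108, Pow(Add(26, Mul(2, I, Pow(6, Rational(1, 2)))), 2)), Add(Pow(Add(91, Add(12, -7)), 2), 39703)) = Mul(Add(19108, Pow(Add(26, Mul(2, I, Pow(6, Rational(1, 2)))), 2)), Add(Pow(Add(91, 5), 2), 39703)) = Mul(Add(19108, Pow(Add(26, Mul(2, I, Pow(6, Rational(1, 2)))), 2)), Add(Pow(96, 2), 39703)) = Mul(Add(19108, Pow(Add(26, Mul(2, I, Pow(6, Rational(1, 2)))), 2)), Add(9216, 39703)) = Mul(Add(19108, Pow(Add(26, Mul(2, I, Pow(6, Rational(1, 2)))), 2)), 48919) = Add(934744252, Mul(48919, Pow(Add(26, Mul(2, I, Pow(6, Rational(1, 2)))), 2)))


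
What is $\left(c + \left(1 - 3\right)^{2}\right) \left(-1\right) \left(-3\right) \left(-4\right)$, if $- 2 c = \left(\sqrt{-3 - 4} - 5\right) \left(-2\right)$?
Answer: $12 - 12 i \sqrt{7} \approx 12.0 - 31.749 i$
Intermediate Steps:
$c = -5 + i \sqrt{7}$ ($c = - \frac{\left(\sqrt{-3 - 4} - 5\right) \left(-2\right)}{2} = - \frac{\left(\sqrt{-7} - 5\right) \left(-2\right)}{2} = - \frac{\left(i \sqrt{7} - 5\right) \left(-2\right)}{2} = - \frac{\left(-5 + i \sqrt{7}\right) \left(-2\right)}{2} = - \frac{10 - 2 i \sqrt{7}}{2} = -5 + i \sqrt{7} \approx -5.0 + 2.6458 i$)
$\left(c + \left(1 - 3\right)^{2}\right) \left(-1\right) \left(-3\right) \left(-4\right) = \left(\left(-5 + i \sqrt{7}\right) + \left(1 - 3\right)^{2}\right) \left(-1\right) \left(-3\right) \left(-4\right) = \left(\left(-5 + i \sqrt{7}\right) + \left(-2\right)^{2}\right) 3 \left(-4\right) = \left(\left(-5 + i \sqrt{7}\right) + 4\right) \left(-12\right) = \left(-1 + i \sqrt{7}\right) \left(-12\right) = 12 - 12 i \sqrt{7}$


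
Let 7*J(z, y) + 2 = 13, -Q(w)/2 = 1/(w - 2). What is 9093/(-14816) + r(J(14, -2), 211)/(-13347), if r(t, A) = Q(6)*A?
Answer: -119801183/197749152 ≈ -0.60582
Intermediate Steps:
Q(w) = -2/(-2 + w) (Q(w) = -2/(w - 2) = -2/(-2 + w))
J(z, y) = 11/7 (J(z, y) = -2/7 + (1/7)*13 = -2/7 + 13/7 = 11/7)
r(t, A) = -A/2 (r(t, A) = (-2/(-2 + 6))*A = (-2/4)*A = (-2*1/4)*A = -A/2)
9093/(-14816) + r(J(14, -2), 211)/(-13347) = 9093/(-14816) - 1/2*211/(-13347) = 9093*(-1/14816) - 211/2*(-1/13347) = -9093/14816 + 211/26694 = -119801183/197749152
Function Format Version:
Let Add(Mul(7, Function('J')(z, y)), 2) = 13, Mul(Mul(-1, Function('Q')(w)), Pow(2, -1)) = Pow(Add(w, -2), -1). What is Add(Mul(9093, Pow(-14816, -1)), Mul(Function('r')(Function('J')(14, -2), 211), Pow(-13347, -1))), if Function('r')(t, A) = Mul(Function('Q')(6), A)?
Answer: Rational(-119801183, 197749152) ≈ -0.60582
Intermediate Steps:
Function('Q')(w) = Mul(-2, Pow(Add(-2, w), -1)) (Function('Q')(w) = Mul(-2, Pow(Add(w, -2), -1)) = Mul(-2, Pow(Add(-2, w), -1)))
Function('J')(z, y) = Rational(11, 7) (Function('J')(z, y) = Add(Rational(-2, 7), Mul(Rational(1, 7), 13)) = Add(Rational(-2, 7), Rational(13, 7)) = Rational(11, 7))
Function('r')(t, A) = Mul(Rational(-1, 2), A) (Function('r')(t, A) = Mul(Mul(-2, Pow(Add(-2, 6), -1)), A) = Mul(Mul(-2, Pow(4, -1)), A) = Mul(Mul(-2, Rational(1, 4)), A) = Mul(Rational(-1, 2), A))
Add(Mul(9093, Pow(-14816, -1)), Mul(Function('r')(Function('J')(14, -2), 211), Pow(-13347, -1))) = Add(Mul(9093, Pow(-14816, -1)), Mul(Mul(Rational(-1, 2), 211), Pow(-13347, -1))) = Add(Mul(9093, Rational(-1, 14816)), Mul(Rational(-211, 2), Rational(-1, 13347))) = Add(Rational(-9093, 14816), Rational(211, 26694)) = Rational(-119801183, 197749152)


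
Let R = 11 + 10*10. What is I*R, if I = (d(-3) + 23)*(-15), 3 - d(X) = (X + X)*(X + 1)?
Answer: -23310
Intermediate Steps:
d(X) = 3 - 2*X*(1 + X) (d(X) = 3 - (X + X)*(X + 1) = 3 - 2*X*(1 + X))
R = 111 (R = 11 + 100 = 111)
I = -210 (I = ((3 - 2*(-3) - 2*(-3)²) + 23)*(-15) = ((3 + 6 - 2*9) + 23)*(-15) = ((3 + 6 - 18) + 23)*(-15) = (-9 + 23)*(-15) = 14*(-15) = -210)
I*R = -210*111 = -23310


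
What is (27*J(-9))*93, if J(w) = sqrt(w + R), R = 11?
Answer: 2511*sqrt(2) ≈ 3551.1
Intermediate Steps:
J(w) = sqrt(11 + w) (J(w) = sqrt(w + 11) = sqrt(11 + w))
(27*J(-9))*93 = (27*sqrt(11 - 9))*93 = (27*sqrt(2))*93 = 2511*sqrt(2)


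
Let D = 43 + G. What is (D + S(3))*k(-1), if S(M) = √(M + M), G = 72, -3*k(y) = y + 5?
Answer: -460/3 - 4*√6/3 ≈ -156.60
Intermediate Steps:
k(y) = -5/3 - y/3 (k(y) = -(y + 5)/3 = -(5 + y)/3 = -5/3 - y/3)
S(M) = √2*√M (S(M) = √(2*M) = √2*√M)
D = 115 (D = 43 + 72 = 115)
(D + S(3))*k(-1) = (115 + √2*√3)*(-5/3 - ⅓*(-1)) = (115 + √6)*(-5/3 + ⅓) = (115 + √6)*(-4/3) = -460/3 - 4*√6/3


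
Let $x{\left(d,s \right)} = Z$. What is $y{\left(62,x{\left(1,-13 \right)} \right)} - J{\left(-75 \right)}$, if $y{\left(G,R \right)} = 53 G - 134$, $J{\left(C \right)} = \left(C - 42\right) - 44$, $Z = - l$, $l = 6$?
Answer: $3313$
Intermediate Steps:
$Z = -6$ ($Z = \left(-1\right) 6 = -6$)
$x{\left(d,s \right)} = -6$
$J{\left(C \right)} = -86 + C$ ($J{\left(C \right)} = \left(-42 + C\right) - 44 = -86 + C$)
$y{\left(G,R \right)} = -134 + 53 G$
$y{\left(62,x{\left(1,-13 \right)} \right)} - J{\left(-75 \right)} = \left(-134 + 53 \cdot 62\right) - \left(-86 - 75\right) = \left(-134 + 3286\right) - -161 = 3152 + 161 = 3313$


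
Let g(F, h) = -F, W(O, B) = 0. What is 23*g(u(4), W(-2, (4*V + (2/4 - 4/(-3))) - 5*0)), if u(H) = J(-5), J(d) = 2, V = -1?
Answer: -46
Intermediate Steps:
u(H) = 2
23*g(u(4), W(-2, (4*V + (2/4 - 4/(-3))) - 5*0)) = 23*(-1*2) = 23*(-2) = -46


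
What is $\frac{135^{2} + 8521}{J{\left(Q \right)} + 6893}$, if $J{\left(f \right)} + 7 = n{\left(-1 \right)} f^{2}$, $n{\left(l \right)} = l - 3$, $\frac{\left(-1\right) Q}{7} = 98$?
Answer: $- \frac{13373}{937749} \approx -0.014261$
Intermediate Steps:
$Q = -686$ ($Q = \left(-7\right) 98 = -686$)
$n{\left(l \right)} = -3 + l$
$J{\left(f \right)} = -7 - 4 f^{2}$ ($J{\left(f \right)} = -7 + \left(-3 - 1\right) f^{2} = -7 - 4 f^{2}$)
$\frac{135^{2} + 8521}{J{\left(Q \right)} + 6893} = \frac{135^{2} + 8521}{\left(-7 - 4 \left(-686\right)^{2}\right) + 6893} = \frac{18225 + 8521}{\left(-7 - 1882384\right) + 6893} = \frac{26746}{\left(-7 - 1882384\right) + 6893} = \frac{26746}{-1882391 + 6893} = \frac{26746}{-1875498} = 26746 \left(- \frac{1}{1875498}\right) = - \frac{13373}{937749}$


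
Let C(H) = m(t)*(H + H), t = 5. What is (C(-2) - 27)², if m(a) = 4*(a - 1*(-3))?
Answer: 24025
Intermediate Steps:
m(a) = 12 + 4*a (m(a) = 4*(a + 3) = 4*(3 + a) = 12 + 4*a)
C(H) = 64*H (C(H) = (12 + 4*5)*(H + H) = (12 + 20)*(2*H) = 32*(2*H) = 64*H)
(C(-2) - 27)² = (64*(-2) - 27)² = (-128 - 27)² = (-155)² = 24025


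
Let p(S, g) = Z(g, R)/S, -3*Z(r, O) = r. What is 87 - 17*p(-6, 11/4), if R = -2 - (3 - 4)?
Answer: 6077/72 ≈ 84.403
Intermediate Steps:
R = -1 (R = -2 - 1*(-1) = -2 + 1 = -1)
Z(r, O) = -r/3
p(S, g) = -g/(3*S) (p(S, g) = (-g/3)/S = -g/(3*S))
87 - 17*p(-6, 11/4) = 87 - (-17)*11/4/(3*(-6)) = 87 - (-17)*11*(¼)*(-1)/(3*6) = 87 - (-17)*11*(-1)/(3*4*6) = 87 - 17*11/72 = 87 - 187/72 = 6077/72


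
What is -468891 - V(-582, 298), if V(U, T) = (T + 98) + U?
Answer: -468705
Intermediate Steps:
V(U, T) = 98 + T + U (V(U, T) = (98 + T) + U = 98 + T + U)
-468891 - V(-582, 298) = -468891 - (98 + 298 - 582) = -468891 - 1*(-186) = -468891 + 186 = -468705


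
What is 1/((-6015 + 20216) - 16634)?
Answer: -1/2433 ≈ -0.00041102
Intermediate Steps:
1/((-6015 + 20216) - 16634) = 1/(14201 - 16634) = 1/(-2433) = -1/2433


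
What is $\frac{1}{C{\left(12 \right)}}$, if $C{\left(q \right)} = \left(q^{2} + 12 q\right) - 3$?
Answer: $\frac{1}{285} \approx 0.0035088$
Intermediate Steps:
$C{\left(q \right)} = -3 + q^{2} + 12 q$
$\frac{1}{C{\left(12 \right)}} = \frac{1}{-3 + 12^{2} + 12 \cdot 12} = \frac{1}{-3 + 144 + 144} = \frac{1}{285}$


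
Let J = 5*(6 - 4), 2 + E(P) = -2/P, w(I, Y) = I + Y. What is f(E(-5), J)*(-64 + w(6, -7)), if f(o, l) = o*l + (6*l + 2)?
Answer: -2990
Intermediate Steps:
E(P) = -2 - 2/P
J = 10 (J = 5*2 = 10)
f(o, l) = 2 + 6*l + l*o (f(o, l) = l*o + (2 + 6*l) = 2 + 6*l + l*o)
f(E(-5), J)*(-64 + w(6, -7)) = (2 + 6*10 + 10*(-2 - 2/(-5)))*(-64 + (6 - 7)) = (2 + 60 + 10*(-2 - 2*(-⅕)))*(-64 - 1) = (2 + 60 + 10*(-2 + ⅖))*(-65) = (2 + 60 + 10*(-8/5))*(-65) = (2 + 60 - 16)*(-65) = 46*(-65) = -2990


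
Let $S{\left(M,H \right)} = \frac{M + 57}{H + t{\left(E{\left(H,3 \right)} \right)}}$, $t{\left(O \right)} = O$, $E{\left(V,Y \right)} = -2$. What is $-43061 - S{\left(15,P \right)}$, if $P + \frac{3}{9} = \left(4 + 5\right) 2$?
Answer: $- \frac{2024083}{47} \approx -43066.0$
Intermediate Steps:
$P = \frac{53}{3}$ ($P = - \frac{1}{3} + \left(4 + 5\right) 2 = - \frac{1}{3} + 9 \cdot 2 = - \frac{1}{3} + 18 = \frac{53}{3} \approx 17.667$)
$S{\left(M,H \right)} = \frac{57 + M}{-2 + H}$ ($S{\left(M,H \right)} = \frac{M + 57}{H - 2} = \frac{57 + M}{-2 + H}$)
$-43061 - S{\left(15,P \right)} = -43061 - \frac{57 + 15}{-2 + \frac{53}{3}} = -43061 - \frac{1}{\frac{47}{3}} \cdot 72 = -43061 - \frac{3}{47} \cdot 72 = -43061 - \frac{216}{47} = - \frac{2024083}{47}$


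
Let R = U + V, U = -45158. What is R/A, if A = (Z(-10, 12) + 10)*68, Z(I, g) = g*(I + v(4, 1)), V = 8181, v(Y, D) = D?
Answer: 36977/6664 ≈ 5.5488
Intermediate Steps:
Z(I, g) = g*(1 + I) (Z(I, g) = g*(I + 1) = g*(1 + I))
R = -36977 (R = -45158 + 8181 = -36977)
A = -6664 (A = (12*(1 - 10) + 10)*68 = (12*(-9) + 10)*68 = (-108 + 10)*68 = -98*68 = -6664)
R/A = -36977/(-6664) = -36977*(-1/6664) = 36977/6664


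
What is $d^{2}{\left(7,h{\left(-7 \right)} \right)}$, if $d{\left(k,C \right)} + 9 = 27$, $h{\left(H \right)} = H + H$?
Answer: $324$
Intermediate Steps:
$h{\left(H \right)} = 2 H$
$d{\left(k,C \right)} = 18$ ($d{\left(k,C \right)} = -9 + 27 = 18$)
$d^{2}{\left(7,h{\left(-7 \right)} \right)} = 18^{2} = 324$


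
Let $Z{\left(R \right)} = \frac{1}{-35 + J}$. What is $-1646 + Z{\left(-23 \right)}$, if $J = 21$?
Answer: $- \frac{23045}{14} \approx -1646.1$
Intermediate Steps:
$Z{\left(R \right)} = - \frac{1}{14}$ ($Z{\left(R \right)} = \frac{1}{-35 + 21} = \frac{1}{-14} = - \frac{1}{14}$)
$-1646 + Z{\left(-23 \right)} = -1646 - \frac{1}{14} = - \frac{23045}{14}$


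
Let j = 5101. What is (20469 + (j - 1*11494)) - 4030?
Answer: 10046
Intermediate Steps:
(20469 + (j - 1*11494)) - 4030 = (20469 + (5101 - 1*11494)) - 4030 = (20469 + (5101 - 11494)) - 4030 = (20469 - 6393) - 4030 = 14076 - 4030 = 10046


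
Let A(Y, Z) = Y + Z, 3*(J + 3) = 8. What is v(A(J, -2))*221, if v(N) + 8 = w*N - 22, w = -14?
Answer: 1768/3 ≈ 589.33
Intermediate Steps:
J = -⅓ (J = -3 + (⅓)*8 = -3 + 8/3 = -⅓ ≈ -0.33333)
v(N) = -30 - 14*N (v(N) = -8 + (-14*N - 22) = -8 + (-22 - 14*N) = -30 - 14*N)
v(A(J, -2))*221 = (-30 - 14*(-⅓ - 2))*221 = (-30 - 14*(-7/3))*221 = (-30 + 98/3)*221 = (8/3)*221 = 1768/3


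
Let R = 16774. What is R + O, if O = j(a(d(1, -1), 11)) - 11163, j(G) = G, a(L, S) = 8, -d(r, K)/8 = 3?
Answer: 5619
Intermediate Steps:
d(r, K) = -24 (d(r, K) = -8*3 = -24)
O = -11155 (O = 8 - 11163 = -11155)
R + O = 16774 - 11155 = 5619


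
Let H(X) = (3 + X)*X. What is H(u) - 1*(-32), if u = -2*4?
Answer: 72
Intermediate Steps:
u = -8
H(X) = X*(3 + X)
H(u) - 1*(-32) = -8*(3 - 8) - 1*(-32) = -8*(-5) + 32 = 40 + 32 = 72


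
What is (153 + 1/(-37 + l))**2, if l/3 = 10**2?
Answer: 1619257600/69169 ≈ 23410.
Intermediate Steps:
l = 300 (l = 3*10**2 = 3*100 = 300)
(153 + 1/(-37 + l))**2 = (153 + 1/(-37 + 300))**2 = (153 + 1/263)**2 = (40240/263)**2 = 1619257600/69169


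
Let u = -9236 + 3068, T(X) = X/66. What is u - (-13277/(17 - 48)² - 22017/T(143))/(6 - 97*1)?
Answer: -7139293607/1136863 ≈ -6279.8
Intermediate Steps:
T(X) = X/66 (T(X) = X*(1/66) = X/66)
u = -6168
u - (-13277/(17 - 48)² - 22017/T(143))/(6 - 97*1) = -6168 - (-13277/(17 - 48)² - 22017/((1/66)*143))/(6 - 97*1) = -6168 - (-13277/((-31)²) - 22017/13/6)/(6 - 97) = -6168 - (-13277/961 - 22017*6/13)/(-91) = -6168 - (-13277*1/961 - 132102/13)*(-1)/91 = -6168 - (-13277/961 - 132102/13)*(-1)/91 = -6168 - (-127122623)*(-1)/(12493*91) = -6168 - 1*127122623/1136863 = -6168 - 127122623/1136863 = -7139293607/1136863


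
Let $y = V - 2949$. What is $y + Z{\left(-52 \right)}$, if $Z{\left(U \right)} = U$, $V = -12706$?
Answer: $-15707$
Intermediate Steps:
$y = -15655$ ($y = -12706 - 2949 = -15655$)
$y + Z{\left(-52 \right)} = -15655 - 52 = -15707$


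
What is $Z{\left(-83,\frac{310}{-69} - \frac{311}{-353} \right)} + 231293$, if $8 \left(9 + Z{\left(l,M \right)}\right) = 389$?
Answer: $\frac{1850661}{8} \approx 2.3133 \cdot 10^{5}$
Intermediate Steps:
$Z{\left(l,M \right)} = \frac{317}{8}$ ($Z{\left(l,M \right)} = -9 + \frac{1}{8} \cdot 389 = -9 + \frac{389}{8} = \frac{317}{8}$)
$Z{\left(-83,\frac{310}{-69} - \frac{311}{-353} \right)} + 231293 = \frac{317}{8} + 231293 = \frac{1850661}{8}$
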